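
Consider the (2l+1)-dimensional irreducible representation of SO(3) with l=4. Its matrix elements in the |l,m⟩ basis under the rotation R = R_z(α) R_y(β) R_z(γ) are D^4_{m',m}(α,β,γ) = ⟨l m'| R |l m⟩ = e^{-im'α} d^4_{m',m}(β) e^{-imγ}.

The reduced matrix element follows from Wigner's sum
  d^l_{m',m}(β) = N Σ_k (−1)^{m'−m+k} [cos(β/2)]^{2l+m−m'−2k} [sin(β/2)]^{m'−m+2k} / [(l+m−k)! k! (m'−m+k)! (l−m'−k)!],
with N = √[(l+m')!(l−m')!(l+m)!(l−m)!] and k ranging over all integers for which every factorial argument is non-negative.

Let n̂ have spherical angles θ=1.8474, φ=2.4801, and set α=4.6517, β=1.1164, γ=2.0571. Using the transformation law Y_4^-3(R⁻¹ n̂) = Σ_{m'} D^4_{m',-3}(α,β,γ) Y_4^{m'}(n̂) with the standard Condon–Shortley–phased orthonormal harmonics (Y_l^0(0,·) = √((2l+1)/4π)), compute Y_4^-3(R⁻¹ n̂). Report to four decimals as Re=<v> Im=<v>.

Re=0.0520 Im=0.3770

Need the full column D^4_{m',-3} for m'=−4..4 at α=4.6517, β=1.1164, γ=2.0571.
cos(β/2)=0.848210, sin(β/2)=0.529660
d^4_{-4,-3}: single k=1 term ⇒ +0.473223;  D = +0.443775-0.164328i
d^4_{-3,-3}: k∈[0..1] ⇒ +0.267933 -0.731329 = -0.463396;  D = -0.134263-0.443519i
d^4_{-2,-3}: k∈[0..1] ⇒ -0.626015 +0.732309 = +0.106294;  D = -0.103415+0.024570i
d^4_{-1,-3}: k∈[0..1] ⇒ +0.829249 -0.538917 = +0.290332;  D = -0.049856-0.286019i
d^4_{0,-3}: k∈[0..1] ⇒ -0.771921 +0.300996 = -0.470925;  D = -0.467980+0.052580i
d^4_{1,-3}: k∈[0..1] ⇒ +0.538917 -0.126084 = +0.412833;  D = +0.021126+0.412292i
d^4_{2,-3}: k∈[0..1] ⇒ -0.285550 +0.037115 = -0.248435;  D = +0.248424+0.002358i
d^4_{3,-3}: k∈[0..1] ⇒ +0.111196 -0.006194 = +0.105002;  D = +0.007363-0.104743i
d^4_{4,-3}: single k=0 term ⇒ -0.028056;  D = -0.027816-0.003661i
Y_4^{m'}(θ=1.8474,φ=2.4801) and Σ D·Y over m':
  (+0.4438-0.1643i)·(-0.3334+0.1802i)  (-0.1343-0.4435i)·(-0.1223+0.2786i)  (-0.1034+0.0246i)·(-0.0363-0.1434i)  (-0.0499-0.2860i)·(-0.2430-0.1892i)  (-0.4680+0.0526i)·(+0.1013+0.0000i)  (+0.0211+0.4123i)·(+0.2430-0.1892i)  (+0.2484+0.0024i)·(-0.0363+0.1434i)  (+0.0074-0.1047i)·(+0.1223+0.2786i)  (-0.0278-0.0037i)·(-0.3334-0.1802i)
Y_4^-3(R⁻¹ n̂) = +0.052042+0.377036i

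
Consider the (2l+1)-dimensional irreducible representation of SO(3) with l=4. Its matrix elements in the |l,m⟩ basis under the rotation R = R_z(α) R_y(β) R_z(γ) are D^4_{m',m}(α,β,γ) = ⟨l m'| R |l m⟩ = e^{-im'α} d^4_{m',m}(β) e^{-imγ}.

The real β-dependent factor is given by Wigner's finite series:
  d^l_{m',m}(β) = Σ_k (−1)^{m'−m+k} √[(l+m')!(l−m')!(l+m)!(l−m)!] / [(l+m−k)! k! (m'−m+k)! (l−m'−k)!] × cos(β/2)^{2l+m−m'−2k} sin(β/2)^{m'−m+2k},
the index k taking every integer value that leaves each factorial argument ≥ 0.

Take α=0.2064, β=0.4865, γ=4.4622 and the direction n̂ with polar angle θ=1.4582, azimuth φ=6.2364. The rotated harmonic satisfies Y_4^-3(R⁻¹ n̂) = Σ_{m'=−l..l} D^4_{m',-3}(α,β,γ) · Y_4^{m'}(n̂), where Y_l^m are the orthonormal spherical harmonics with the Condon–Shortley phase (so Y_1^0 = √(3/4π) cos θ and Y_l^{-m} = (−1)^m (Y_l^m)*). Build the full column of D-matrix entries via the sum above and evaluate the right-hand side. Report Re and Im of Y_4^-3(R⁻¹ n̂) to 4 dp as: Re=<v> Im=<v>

Re=-0.0626 Im=0.3963

Need the full column D^4_{m',-3} for m'=−4..4 at α=0.2064, β=0.4865, γ=4.4622.
cos(β/2)=0.970560, sin(β/2)=0.240858
d^4_{-4,-3}: single k=1 term ⇒ +0.552668;  D = -0.041429+0.551113i
d^4_{-3,-3}: k∈[0..1] ⇒ +0.787372 -0.339435 = +0.447938;  D = +0.058675+0.444078i
d^4_{-2,-3}: k∈[0..1] ⇒ -0.731111 +0.135077 = -0.596033;  D = -0.197514-0.562356i
d^4_{-1,-3}: k∈[0..1] ⇒ +0.384883 -0.039505 = +0.345377;  D = +0.178804+0.295491i
d^4_{0,-3}: k∈[0..1] ⇒ -0.142384 +0.008769 = -0.133615;  D = -0.091133-0.097713i
d^4_{1,-3}: k∈[0..1] ⇒ +0.039505 -0.001460 = +0.038045;  D = +0.031100+0.021914i
d^4_{2,-3}: k∈[0..1] ⇒ -0.008319 +0.000171 = -0.008148;  D = -0.007481-0.003229i
d^4_{3,-3}: k∈[0..1] ⇒ +0.001287 -0.000011 = +0.001276;  D = +0.001250+0.000255i
d^4_{4,-3}: single k=0 term ⇒ -0.000129;  D = -0.000129+0.000001i
Y_4^{m'}(θ=1.4582,φ=6.2364) and Σ D·Y over m':
  (-0.0414+0.5511i)·(+0.4239+0.0803i)  (+0.0587+0.4441i)·(+0.1366+0.0193i)  (-0.1975-0.5624i)·(-0.2998-0.0281i)  (+0.1788+0.2955i)·(-0.1536-0.0072i)  (-0.0911-0.0977i)·(+0.2779+0.0000i)  (+0.0311+0.0219i)·(+0.1536-0.0072i)  (-0.0075-0.0032i)·(-0.2998+0.0281i)  (+0.0013+0.0003i)·(-0.1366+0.0193i)  (-0.0001+0.0000i)·(+0.4239-0.0803i)
Y_4^-3(R⁻¹ n̂) = -0.062590+0.396310i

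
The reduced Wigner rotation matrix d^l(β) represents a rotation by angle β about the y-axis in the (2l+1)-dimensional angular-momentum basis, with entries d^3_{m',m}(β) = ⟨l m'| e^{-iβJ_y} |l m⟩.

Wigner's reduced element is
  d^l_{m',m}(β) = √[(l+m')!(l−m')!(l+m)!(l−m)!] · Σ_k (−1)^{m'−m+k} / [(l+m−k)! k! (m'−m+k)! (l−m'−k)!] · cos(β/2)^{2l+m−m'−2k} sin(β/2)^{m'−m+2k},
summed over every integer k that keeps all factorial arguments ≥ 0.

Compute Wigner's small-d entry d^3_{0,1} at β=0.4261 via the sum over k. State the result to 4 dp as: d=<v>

d=0.5630

d^3_{0,1}(β=0.4261) via Wigner's sum:
c=cos(0.4261/2)=0.977391, s=sin(0.4261/2)=0.211442; N=√[6·6·24·2]=41.569219
k∈{1,2,3} keeps every argument non-negative
  k=1: (−1)^0·41.5692/(12)·0.9774^5·0.2114^1 = +0.653315
  k=2: (−1)^1·41.5692/(4)·0.9774^3·0.2114^3 = -0.091725
  k=3: (−1)^2·41.5692/(12)·0.9774^1·0.2114^5 = +0.001431
d^3_{0,1}(0.4261) = +0.653315 -0.091725 +0.001431 = +0.563020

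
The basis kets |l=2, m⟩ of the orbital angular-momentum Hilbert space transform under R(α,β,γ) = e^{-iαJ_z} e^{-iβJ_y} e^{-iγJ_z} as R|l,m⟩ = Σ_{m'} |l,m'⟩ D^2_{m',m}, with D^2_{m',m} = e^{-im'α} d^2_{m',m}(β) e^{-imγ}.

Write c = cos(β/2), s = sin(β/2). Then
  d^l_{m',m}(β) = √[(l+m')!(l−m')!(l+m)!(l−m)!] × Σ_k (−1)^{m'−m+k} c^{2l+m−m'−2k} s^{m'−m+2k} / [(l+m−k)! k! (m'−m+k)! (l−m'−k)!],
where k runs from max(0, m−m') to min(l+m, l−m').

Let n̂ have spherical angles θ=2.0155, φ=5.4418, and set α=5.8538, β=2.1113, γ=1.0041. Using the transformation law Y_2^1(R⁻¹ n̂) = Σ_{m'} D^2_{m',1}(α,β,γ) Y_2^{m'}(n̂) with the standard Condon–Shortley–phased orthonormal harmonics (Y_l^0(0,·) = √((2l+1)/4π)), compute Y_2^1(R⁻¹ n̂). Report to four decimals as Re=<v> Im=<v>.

Re=0.2412 Im=0.1051

Need the full column D^2_{m',1} for m'=−2..2 at α=5.8538, β=2.1113, γ=1.0041.
cos(β/2)=0.492662, sin(β/2)=0.870221
d^2_{-2,1}: single k=3 term ⇒ +0.649333;  D = -0.186968-0.621833i
d^2_{-1,1}: k∈[2..3] ⇒ +0.551415 -0.573479 = -0.022064;  D = -0.003020+0.021856i
d^2_{0,1}: k∈[1..2] ⇒ +0.254890 -0.795267 = -0.540377;  D = -0.290100+0.455905i
d^2_{1,1}: k∈[0..1] ⇒ +0.058911 -0.551415 = -0.492504;  D = -0.413382+0.267723i
d^2_{2,1}: single k=0 term ⇒ -0.208117;  D = -0.205923+0.030139i
Y_2^{m'}(θ=2.0155,φ=5.4418) and Σ D·Y over m':
  (-0.1870-0.6218i)·(-0.0352+0.3128i)  (-0.0030+0.0219i)·(-0.1999-0.2237i)  (-0.2901+0.4559i)·(-0.1403+0.0000i)  (-0.4134+0.2677i)·(+0.1999-0.2237i)  (-0.2059+0.0301i)·(-0.0352-0.3128i)
Y_2^1(R⁻¹ n̂) = +0.241192+0.105085i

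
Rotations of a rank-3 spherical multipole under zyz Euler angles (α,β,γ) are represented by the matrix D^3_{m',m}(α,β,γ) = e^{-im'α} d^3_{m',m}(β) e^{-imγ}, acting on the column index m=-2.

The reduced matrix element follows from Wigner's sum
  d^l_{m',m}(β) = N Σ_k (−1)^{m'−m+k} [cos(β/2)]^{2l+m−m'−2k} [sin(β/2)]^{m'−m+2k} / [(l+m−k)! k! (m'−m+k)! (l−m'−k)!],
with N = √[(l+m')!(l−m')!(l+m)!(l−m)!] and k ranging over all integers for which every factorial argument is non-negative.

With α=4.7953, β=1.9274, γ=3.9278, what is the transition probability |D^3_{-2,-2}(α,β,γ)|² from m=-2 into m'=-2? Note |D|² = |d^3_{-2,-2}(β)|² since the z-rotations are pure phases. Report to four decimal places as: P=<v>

P=0.1042

D^3_{-2,-2}(4.7953,1.9274,3.9278) = e^{-i·-2·4.7953}·d^3_{-2,-2}(1.9274)·e^{-i·-2·3.9278}. Compute d first:
c=cos(1.9274/2)=0.570485, s=sin(1.9274/2)=0.821308; N=√[1·120·1·120]=120.000000
The bounds max(0,m−m')=0 and min(l+m,l−m')=1 give 2 terms
  k=0: (−1)^0·120.0000/(120)·0.5705^6·0.8213^0 = +0.034472
  k=1: (−1)^1·120.0000/(24)·0.5705^4·0.8213^2 = -0.357239
d^3_{-2,-2}(1.9274) = +0.034472 -0.357239 = -0.322767
|D^3_{-2,-2}|² = |d^3_{-2,-2}(β)|² = (-0.322767)² = 0.104179 (the z-rotation phases have unit modulus)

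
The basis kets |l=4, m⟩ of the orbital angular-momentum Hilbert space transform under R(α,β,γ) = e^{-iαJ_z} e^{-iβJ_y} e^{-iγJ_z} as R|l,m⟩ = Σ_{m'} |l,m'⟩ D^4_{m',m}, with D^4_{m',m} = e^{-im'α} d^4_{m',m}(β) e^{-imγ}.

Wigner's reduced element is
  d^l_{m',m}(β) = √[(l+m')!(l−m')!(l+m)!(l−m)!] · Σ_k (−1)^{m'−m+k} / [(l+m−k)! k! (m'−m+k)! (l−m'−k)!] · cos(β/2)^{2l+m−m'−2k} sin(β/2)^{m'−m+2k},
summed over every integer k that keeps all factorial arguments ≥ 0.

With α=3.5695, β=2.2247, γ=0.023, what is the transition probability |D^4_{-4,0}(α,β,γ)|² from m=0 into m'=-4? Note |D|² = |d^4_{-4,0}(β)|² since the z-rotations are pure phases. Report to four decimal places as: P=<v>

Split into d^4_{-4,0}(β=2.2247) × two z-phases.
Half-angle: c=0.442555, s=0.896741. N=√(1·40320·24·24)=4819.161753
k: max(0,(0)−(-4))=4 … min(4+(0),4−(-4))=4
  k=4: (−1)^0·4819.1618/(576)·0.4426^4·0.8967^4 = +0.207533
d^4_{-4,0}(2.2247) = +0.207533
|D^4_{-4,0}|² = |d^4_{-4,0}(β)|² = (+0.207533)² = 0.043070 (the z-rotation phases have unit modulus)

P=0.0431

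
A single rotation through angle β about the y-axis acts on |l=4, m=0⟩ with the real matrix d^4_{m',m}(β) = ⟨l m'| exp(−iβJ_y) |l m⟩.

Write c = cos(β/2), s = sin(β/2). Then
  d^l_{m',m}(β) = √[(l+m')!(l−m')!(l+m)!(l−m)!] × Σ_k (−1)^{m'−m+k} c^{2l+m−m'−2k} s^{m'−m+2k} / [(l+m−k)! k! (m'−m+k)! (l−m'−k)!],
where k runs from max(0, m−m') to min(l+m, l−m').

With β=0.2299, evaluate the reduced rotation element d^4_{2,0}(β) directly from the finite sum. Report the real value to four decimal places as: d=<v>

d=0.1157

d^4_{2,0}(β=0.2299) via Wigner's sum:
c=cos(0.2299/2)=0.993401, s=sin(0.2299/2)=0.114697; N=√[720·2·24·24]=910.735966
Admissible k: 0..2 (factorial args all ≥0)
  k=0: (−1)^2·910.7360/(96)·0.9934^6·0.1147^2 = +0.119942
  k=1: (−1)^3·910.7360/(36)·0.9934^4·0.1147^4 = -0.004264
  k=2: (−1)^4·910.7360/(96)·0.9934^2·0.1147^6 = +0.000021
d^4_{2,0}(0.2299) = +0.119942 -0.004264 +0.000021 = +0.115700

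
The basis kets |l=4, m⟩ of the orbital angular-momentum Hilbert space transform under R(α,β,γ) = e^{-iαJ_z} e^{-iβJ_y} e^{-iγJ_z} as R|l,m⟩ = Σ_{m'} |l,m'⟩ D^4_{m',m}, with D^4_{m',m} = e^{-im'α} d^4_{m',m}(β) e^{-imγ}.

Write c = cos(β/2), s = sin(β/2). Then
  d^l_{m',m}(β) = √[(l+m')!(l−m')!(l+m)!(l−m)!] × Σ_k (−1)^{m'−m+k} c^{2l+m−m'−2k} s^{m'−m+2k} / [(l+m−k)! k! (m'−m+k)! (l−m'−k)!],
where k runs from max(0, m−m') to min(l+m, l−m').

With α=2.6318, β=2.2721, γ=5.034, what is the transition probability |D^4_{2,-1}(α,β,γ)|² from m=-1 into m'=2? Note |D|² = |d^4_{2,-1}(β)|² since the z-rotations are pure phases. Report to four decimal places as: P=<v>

First d^4_{2,-1}(β=2.2721), then the phase factors e^{-i(2)α} and e^{-i(-1)γ}:
With c≡cos(β/2)=0.421180 and s≡sin(β/2)=0.906977, N=[720·2·6·120]^{1/2}=1018.233765
Admissible k: 0..2 (factorial args all ≥0)
  k=0: (−1)^3·1018.2338/(72)·0.4212^5·0.9070^3 = -0.139844
  k=1: (−1)^4·1018.2338/(48)·0.4212^3·0.9070^5 = +0.972729
  k=2: (−1)^5·1018.2338/(240)·0.4212^1·0.9070^7 = -0.902148
d^4_{2,-1}(2.2721) = -0.139844 +0.972729 -0.902148 = -0.069264
|D^4_{2,-1}|² = |d^4_{2,-1}(β)|² = (-0.069264)² = 0.004797 (the z-rotation phases have unit modulus)

P=0.0048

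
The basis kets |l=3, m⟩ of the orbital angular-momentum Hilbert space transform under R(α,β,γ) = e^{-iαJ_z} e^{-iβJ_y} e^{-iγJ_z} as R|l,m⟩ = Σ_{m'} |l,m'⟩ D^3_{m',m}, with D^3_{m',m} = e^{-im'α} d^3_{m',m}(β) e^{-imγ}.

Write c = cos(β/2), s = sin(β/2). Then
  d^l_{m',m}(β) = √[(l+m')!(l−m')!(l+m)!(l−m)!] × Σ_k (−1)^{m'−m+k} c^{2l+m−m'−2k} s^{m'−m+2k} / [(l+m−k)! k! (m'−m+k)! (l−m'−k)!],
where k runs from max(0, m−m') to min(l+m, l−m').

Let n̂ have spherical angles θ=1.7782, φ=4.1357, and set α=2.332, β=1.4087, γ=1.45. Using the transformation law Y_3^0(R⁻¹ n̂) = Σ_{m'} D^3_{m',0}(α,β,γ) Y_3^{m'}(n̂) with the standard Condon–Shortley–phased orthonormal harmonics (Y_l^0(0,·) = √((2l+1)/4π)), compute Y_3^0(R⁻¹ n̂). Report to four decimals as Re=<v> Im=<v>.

Need the full column D^3_{m',0} for m'=−3..3 at α=2.332, β=1.4087, γ=1.45.
cos(β/2)=0.762033, sin(β/2)=0.647539
d^3_{-3,0}: single k=3 term ⇒ +0.537320;  D = +0.406495+0.351389i
d^3_{-2,0}: k∈[2..3] ⇒ +0.774437 -0.559204 = +0.215233;  D = -0.010411-0.214981i
d^3_{-1,0}: k∈[1..3] ⇒ +0.576400 -1.248618 +0.300533 = -0.371685;  D = +0.256386-0.269102i
d^3_{0,0}: k∈[0..3] ⇒ +0.195813 -1.272530 +0.918866 -0.073721 = -0.231572;  D = -0.231572+0.000000i
d^3_{1,0}: k∈[0..2] ⇒ -0.576400 +1.248618 -0.300533 = +0.371685;  D = -0.256386-0.269102i
d^3_{2,0}: k∈[0..1] ⇒ +0.774437 -0.559204 = +0.215233;  D = -0.010411+0.214981i
d^3_{3,0}: single k=0 term ⇒ -0.537320;  D = -0.406495+0.351389i
Y_3^{m'}(θ=1.7782,φ=4.1357) and Σ D·Y over m':
  (+0.4065+0.3514i)·(+0.3860+0.0620i)  (-0.0104-0.2150i)·(+0.0817+0.1842i)  (+0.2564-0.2691i)·(+0.1359-0.2089i)  (-0.2316+0.0000i)·(+0.2142+0.0000i)  (-0.2564-0.2691i)·(-0.1359-0.2089i)  (-0.0104+0.2150i)·(+0.0817-0.1842i)  (-0.4065+0.3514i)·(-0.3860+0.0620i)
Y_3^0(R⁻¹ n̂) = +0.255393+0.000000i

Re=0.2554 Im=0.0000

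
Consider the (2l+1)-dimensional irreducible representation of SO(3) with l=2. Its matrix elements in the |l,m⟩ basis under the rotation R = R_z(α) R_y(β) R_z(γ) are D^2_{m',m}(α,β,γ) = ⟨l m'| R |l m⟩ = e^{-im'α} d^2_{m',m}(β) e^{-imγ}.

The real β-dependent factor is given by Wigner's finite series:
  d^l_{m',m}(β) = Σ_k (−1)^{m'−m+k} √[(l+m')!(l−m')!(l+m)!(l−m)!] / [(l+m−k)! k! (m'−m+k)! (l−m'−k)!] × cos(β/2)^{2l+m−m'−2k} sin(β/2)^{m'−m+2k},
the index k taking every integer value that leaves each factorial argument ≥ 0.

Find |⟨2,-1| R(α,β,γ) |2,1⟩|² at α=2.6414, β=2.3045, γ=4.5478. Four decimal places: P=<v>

D^2_{-1,1}(2.6414,2.3045,4.5478) = e^{-i·-1·2.6414}·d^2_{-1,1}(2.3045)·e^{-i·1·4.5478}. Compute d first:
c=cos(2.3045/2)=0.406433, s=sin(2.3045/2)=0.913681; N=√[1·6·6·1]=6.000000
The bounds max(0,m−m')=2 and min(l+m,l−m')=3 give 2 terms
  k=2: (−1)^0·6.0000/(2)·0.4064^2·0.9137^2 = +0.413702
  k=3: (−1)^1·6.0000/(6)·0.4064^0·0.9137^4 = -0.696912
d^2_{-1,1}(2.3045) = +0.413702 -0.696912 = -0.283210
|D^2_{-1,1}|² = |d^2_{-1,1}(β)|² = (-0.283210)² = 0.080208 (the z-rotation phases have unit modulus)

P=0.0802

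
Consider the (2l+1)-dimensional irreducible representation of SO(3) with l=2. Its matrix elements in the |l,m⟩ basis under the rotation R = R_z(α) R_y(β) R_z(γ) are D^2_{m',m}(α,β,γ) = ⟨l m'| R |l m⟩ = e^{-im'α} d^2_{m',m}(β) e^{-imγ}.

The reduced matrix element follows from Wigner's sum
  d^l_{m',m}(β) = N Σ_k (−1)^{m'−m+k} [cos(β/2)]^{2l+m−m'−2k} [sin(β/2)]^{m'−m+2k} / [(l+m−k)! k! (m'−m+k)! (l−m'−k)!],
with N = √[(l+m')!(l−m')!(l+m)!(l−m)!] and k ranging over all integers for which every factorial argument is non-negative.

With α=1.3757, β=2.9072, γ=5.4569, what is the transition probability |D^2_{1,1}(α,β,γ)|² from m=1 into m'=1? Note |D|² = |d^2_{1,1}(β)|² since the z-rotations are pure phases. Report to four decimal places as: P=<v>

P=0.0016

D^2_{1,1}(1.3757,2.9072,5.4569) = e^{-i·1·1.3757}·d^2_{1,1}(2.9072)·e^{-i·1·5.4569}. Compute d first:
c=cos(2.9072/2)=0.116928, s=sin(2.9072/2)=0.993140; N=√[6·1·6·1]=6.000000
Admissible k: 0..1 (factorial args all ≥0)
  k=0: (−1)^0·6.0000/(6)·0.1169^4·0.9931^0 = +0.000187
  k=1: (−1)^1·6.0000/(2)·0.1169^2·0.9931^2 = -0.040456
d^2_{1,1}(2.9072) = +0.000187 -0.040456 = -0.040269
|D^2_{1,1}|² = |d^2_{1,1}(β)|² = (-0.040269)² = 0.001622 (the z-rotation phases have unit modulus)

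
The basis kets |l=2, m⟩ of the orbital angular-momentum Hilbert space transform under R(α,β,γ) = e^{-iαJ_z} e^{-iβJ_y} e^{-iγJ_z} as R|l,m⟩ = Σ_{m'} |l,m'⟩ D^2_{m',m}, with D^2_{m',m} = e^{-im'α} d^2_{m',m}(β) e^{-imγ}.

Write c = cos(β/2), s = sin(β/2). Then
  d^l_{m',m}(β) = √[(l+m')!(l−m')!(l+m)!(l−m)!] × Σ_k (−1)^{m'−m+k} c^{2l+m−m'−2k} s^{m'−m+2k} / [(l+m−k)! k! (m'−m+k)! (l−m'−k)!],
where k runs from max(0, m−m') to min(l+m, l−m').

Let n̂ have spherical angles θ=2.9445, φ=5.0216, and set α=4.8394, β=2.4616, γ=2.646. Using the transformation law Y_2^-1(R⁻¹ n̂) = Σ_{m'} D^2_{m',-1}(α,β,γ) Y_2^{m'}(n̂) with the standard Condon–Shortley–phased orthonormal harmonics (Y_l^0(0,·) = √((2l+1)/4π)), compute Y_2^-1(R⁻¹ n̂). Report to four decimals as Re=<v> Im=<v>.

Re=-0.2688 Im=0.1729

Need the full column D^2_{m',-1} for m'=−2..2 at α=4.8394, β=2.4616, γ=2.646.
cos(β/2)=0.333484, sin(β/2)=0.942756
d^2_{-2,-1}: single k=1 term ⇒ +0.069928;  D = +0.067898-0.016729i
d^2_{-1,-1}: k∈[0..1] ⇒ +0.012368 -0.296530 = -0.284162;  D = -0.102382-0.265078i
d^2_{0,-1}: k∈[0..1] ⇒ -0.085644 +0.684460 = +0.598815;  D = -0.526770+0.284769i
d^2_{1,-1}: k∈[0..1] ⇒ +0.296530 -0.789945 = -0.493415;  D = +0.287736+0.400832i
d^2_{2,-1}: single k=0 term ⇒ -0.558859;  D = -0.409058+0.380782i
Y_2^{m'}(θ=2.9445,φ=5.0216) and Σ D·Y over m':
  (+0.0679-0.0167i)·(-0.0121+0.0086i)  (-0.1024-0.2651i)·(-0.0451-0.1413i)  (-0.5268+0.2848i)·(+0.5945+0.0000i)  (+0.2877+0.4008i)·(+0.0451-0.1413i)  (-0.4091+0.3808i)·(-0.0121-0.0086i)
Y_2^-1(R⁻¹ n̂) = -0.268839+0.172866i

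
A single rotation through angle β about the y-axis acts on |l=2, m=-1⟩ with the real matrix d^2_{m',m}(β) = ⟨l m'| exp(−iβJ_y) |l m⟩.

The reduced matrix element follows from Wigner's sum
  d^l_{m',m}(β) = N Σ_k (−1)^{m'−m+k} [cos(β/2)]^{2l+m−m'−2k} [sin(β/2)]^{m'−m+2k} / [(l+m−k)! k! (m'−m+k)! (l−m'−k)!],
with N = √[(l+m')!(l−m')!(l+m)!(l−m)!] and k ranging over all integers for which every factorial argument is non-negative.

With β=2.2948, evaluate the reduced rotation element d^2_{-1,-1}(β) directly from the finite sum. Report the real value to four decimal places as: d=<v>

d^2_{-1,-1}(β=2.2948) via Wigner's sum:
With c≡cos(β/2)=0.410859 and s≡sin(β/2)=0.911699, N=[1·6·1·6]^{1/2}=6.000000
Admissible k: 0..1 (factorial args all ≥0)
  k=0: (−1)^0·6.0000/(6)·0.4109^4·0.9117^0 = +0.028495
  k=1: (−1)^1·6.0000/(2)·0.4109^2·0.9117^2 = -0.420930
d^2_{-1,-1}(2.2948) = +0.028495 -0.420930 = -0.392435

d=-0.3924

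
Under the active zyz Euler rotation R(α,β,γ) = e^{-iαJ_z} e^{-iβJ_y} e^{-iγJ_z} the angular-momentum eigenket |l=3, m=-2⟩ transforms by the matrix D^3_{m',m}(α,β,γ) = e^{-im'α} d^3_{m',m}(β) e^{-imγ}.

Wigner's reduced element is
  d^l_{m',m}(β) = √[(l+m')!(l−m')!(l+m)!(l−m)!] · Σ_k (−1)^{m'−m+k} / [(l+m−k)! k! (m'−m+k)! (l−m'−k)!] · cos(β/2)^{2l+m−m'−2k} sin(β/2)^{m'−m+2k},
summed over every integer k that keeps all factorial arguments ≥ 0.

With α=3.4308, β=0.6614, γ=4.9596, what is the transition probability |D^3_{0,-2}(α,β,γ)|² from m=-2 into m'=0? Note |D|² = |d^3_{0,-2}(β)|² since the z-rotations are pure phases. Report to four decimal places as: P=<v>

P=0.1662

D^3_{0,-2}(3.4308,0.6614,4.9596) = e^{-i·0·3.4308}·d^3_{0,-2}(0.6614)·e^{-i·-2·4.9596}. Compute d first:
c=cos(0.6614/2)=0.945815, s=sin(0.6614/2)=0.324705; N=√[6·6·1·120]=65.726707
The bounds max(0,m−m')=0 and min(l+m,l−m')=1 give 2 terms
  k=0: (−1)^2·65.7267/(12)·0.9458^4·0.3247^2 = +0.462130
  k=1: (−1)^3·65.7267/(12)·0.9458^2·0.3247^4 = -0.054467
d^3_{0,-2}(0.6614) = +0.462130 -0.054467 = +0.407664
|D^3_{0,-2}|² = |d^3_{0,-2}(β)|² = (+0.407664)² = 0.166190 (the z-rotation phases have unit modulus)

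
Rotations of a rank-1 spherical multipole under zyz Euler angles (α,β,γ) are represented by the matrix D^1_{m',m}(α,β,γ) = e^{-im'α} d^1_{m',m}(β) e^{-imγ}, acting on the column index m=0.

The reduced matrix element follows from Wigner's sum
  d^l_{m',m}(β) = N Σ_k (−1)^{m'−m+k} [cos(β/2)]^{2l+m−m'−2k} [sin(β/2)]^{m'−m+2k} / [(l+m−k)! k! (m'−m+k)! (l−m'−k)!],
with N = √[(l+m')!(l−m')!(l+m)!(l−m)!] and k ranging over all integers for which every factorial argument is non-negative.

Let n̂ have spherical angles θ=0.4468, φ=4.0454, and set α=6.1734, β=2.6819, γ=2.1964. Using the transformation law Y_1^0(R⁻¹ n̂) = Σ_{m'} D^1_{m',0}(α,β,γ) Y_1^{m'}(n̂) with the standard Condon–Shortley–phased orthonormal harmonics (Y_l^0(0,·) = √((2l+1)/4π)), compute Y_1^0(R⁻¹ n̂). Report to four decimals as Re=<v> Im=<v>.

Re=-0.4444 Im=0.0000

Need the full column D^1_{m',0} for m'=−1..1 at α=6.1734, β=2.6819, γ=2.1964.
cos(β/2)=0.227828, sin(β/2)=0.973701
d^1_{-1,0}: single k=1 term ⇒ +0.313724;  D = +0.311835-0.034373i
d^1_{0,0}: k∈[0..1] ⇒ +0.051906 -0.948094 = -0.896189;  D = -0.896189+0.000000i
d^1_{1,0}: single k=0 term ⇒ -0.313724;  D = -0.311835-0.034373i
Y_1^{m'}(θ=0.4468,φ=4.0454) and Σ D·Y over m':
  (+0.3118-0.0344i)·(-0.0923+0.1173i)  (-0.8962+0.0000i)·(+0.4406+0.0000i)  (-0.3118-0.0344i)·(+0.0923+0.1173i)
Y_1^0(R⁻¹ n̂) = -0.444428+0.000000i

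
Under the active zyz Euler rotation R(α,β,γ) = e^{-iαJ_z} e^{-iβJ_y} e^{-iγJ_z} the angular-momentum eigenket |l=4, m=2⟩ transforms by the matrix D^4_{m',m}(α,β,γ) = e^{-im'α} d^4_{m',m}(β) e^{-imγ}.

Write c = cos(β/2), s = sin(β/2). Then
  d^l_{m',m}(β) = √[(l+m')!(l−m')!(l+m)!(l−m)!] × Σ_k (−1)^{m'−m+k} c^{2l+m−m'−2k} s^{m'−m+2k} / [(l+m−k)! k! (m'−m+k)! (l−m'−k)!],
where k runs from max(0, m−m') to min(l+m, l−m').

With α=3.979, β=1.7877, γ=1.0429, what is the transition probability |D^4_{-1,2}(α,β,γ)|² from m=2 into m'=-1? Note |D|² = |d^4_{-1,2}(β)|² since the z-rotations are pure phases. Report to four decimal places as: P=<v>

P=0.1519

First d^4_{-1,2}(β=1.7877), then the phase factors e^{-i(-1)α} and e^{-i(2)γ}:
Half-angle: c=0.626416, s=0.779489. N=√(6·120·720·2)=1018.233765
The bounds max(0,m−m')=3 and min(l+m,l−m')=5 give 3 terms
  k=3: (−1)^0·1018.2338/(72)·0.6264^5·0.7795^3 = +0.646038
  k=4: (−1)^1·1018.2338/(48)·0.6264^3·0.7795^5 = -1.500530
  k=5: (−1)^2·1018.2338/(240)·0.6264^1·0.7795^7 = +0.464697
d^4_{-1,2}(1.7877) = +0.646038 -1.500530 +0.464697 = -0.389795
|D^4_{-1,2}|² = |d^4_{-1,2}(β)|² = (-0.389795)² = 0.151940 (the z-rotation phases have unit modulus)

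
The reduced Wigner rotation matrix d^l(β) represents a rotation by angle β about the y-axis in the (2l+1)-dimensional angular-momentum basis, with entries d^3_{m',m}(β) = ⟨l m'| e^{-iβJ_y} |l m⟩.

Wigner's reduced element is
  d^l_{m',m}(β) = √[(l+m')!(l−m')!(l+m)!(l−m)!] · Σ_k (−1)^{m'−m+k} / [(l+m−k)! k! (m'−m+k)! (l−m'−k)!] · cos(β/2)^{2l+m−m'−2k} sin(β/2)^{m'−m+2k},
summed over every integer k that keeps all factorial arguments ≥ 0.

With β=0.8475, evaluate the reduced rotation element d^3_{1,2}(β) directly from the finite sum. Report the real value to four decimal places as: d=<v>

d^3_{1,2}(β=0.8475) via Wigner's sum:
Half-angle: c=0.911553, s=0.411182. N=√(24·2·120·1)=75.894664
Admissible k: 1..2 (factorial args all ≥0)
  k=1: (−1)^0·75.8947/(24)·0.9116^5·0.4112^1 = +0.818360
  k=2: (−1)^1·75.8947/(12)·0.9116^3·0.4112^3 = -0.333026
d^3_{1,2}(0.8475) = +0.818360 -0.333026 = +0.485334

d=0.4853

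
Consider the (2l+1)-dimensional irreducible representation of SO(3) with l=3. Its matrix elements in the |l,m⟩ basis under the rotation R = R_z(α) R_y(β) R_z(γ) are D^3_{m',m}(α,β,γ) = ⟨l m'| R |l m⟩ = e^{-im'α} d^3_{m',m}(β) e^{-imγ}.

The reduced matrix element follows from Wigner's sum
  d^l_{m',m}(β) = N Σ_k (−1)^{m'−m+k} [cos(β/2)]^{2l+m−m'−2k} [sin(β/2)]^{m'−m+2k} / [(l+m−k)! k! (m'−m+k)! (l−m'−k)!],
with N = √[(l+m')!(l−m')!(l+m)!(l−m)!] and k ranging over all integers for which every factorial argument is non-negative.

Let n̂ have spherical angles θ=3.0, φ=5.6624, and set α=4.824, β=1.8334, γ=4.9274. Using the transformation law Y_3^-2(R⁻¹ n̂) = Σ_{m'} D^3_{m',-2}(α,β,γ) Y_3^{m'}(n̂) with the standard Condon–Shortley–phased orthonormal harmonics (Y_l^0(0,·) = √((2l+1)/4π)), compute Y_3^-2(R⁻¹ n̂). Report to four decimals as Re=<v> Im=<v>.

Need the full column D^3_{m',-2} for m'=−3..3 at α=4.824, β=1.8334, γ=4.9274.
cos(β/2)=0.608442, sin(β/2)=0.793598
d^3_{-3,-2}: single k=1 term ⇒ +0.162096;  D = +0.112241-0.116950i
d^3_{-2,-2}: k∈[0..1] ⇒ +0.050736 -0.431568 = -0.380832;  D = -0.302425-0.231456i
d^3_{-1,-2}: k∈[0..1] ⇒ -0.209266 +0.712017 = +0.502751;  D = -0.259186+0.430791i
d^3_{0,-2}: k∈[0..1] ⇒ +0.472759 -0.804270 = -0.331511;  D = +0.301329+0.138204i
d^3_{1,-2}: k∈[0..1] ⇒ -0.712017 +0.605651 = -0.106366;  D = -0.033299+0.101019i
d^3_{2,-2}: k∈[0..1] ⇒ +0.734195 -0.249806 = +0.484388;  D = +0.474067+0.099459i
d^3_{3,-2}: single k=0 term ⇒ -0.469135;  D = +0.044589-0.467011i
Y_3^{m'}(θ=3.0,φ=5.6624) and Σ D·Y over m':
  (+0.1122-0.1169i)·(-0.0003+0.0011i)  (-0.3024-0.2315i)·(-0.0065-0.0191i)  (-0.2592+0.4308i)·(+0.1447+0.1035i)  (+0.3013+0.1382i)·(-0.7021+0.0000i)  (-0.0333+0.1010i)·(-0.1447+0.1035i)  (+0.4741+0.0995i)·(-0.0065+0.0191i)  (+0.0446-0.4670i)·(+0.0003+0.0011i)
Y_3^-2(R⁻¹ n̂) = -0.306070-0.063856i

Re=-0.3061 Im=-0.0639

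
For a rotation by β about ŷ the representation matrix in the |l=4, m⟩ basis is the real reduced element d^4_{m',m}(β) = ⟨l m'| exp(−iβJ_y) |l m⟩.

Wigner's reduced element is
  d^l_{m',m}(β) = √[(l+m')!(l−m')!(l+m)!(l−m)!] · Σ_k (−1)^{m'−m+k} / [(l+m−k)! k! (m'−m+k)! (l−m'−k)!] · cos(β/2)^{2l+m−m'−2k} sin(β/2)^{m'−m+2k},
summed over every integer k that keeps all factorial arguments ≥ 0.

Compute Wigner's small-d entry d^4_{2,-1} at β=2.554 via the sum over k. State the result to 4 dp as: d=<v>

d=-0.5156

d^4_{2,-1}(β=2.554) via Wigner's sum:
With c≡cos(β/2)=0.289588 and s≡sin(β/2)=0.957151, N=[720·2·6·120]^{1/2}=1018.233765
The bounds max(0,m−m')=0 and min(l+m,l−m')=2 give 3 terms
  k=0: (−1)^3·1018.2338/(72)·0.2896^5·0.9572^3 = -0.025256
  k=1: (−1)^4·1018.2338/(48)·0.2896^3·0.9572^5 = +0.413858
  k=2: (−1)^5·1018.2338/(240)·0.2896^1·0.9572^7 = -0.904235
d^4_{2,-1}(2.554) = -0.025256 +0.413858 -0.904235 = -0.515633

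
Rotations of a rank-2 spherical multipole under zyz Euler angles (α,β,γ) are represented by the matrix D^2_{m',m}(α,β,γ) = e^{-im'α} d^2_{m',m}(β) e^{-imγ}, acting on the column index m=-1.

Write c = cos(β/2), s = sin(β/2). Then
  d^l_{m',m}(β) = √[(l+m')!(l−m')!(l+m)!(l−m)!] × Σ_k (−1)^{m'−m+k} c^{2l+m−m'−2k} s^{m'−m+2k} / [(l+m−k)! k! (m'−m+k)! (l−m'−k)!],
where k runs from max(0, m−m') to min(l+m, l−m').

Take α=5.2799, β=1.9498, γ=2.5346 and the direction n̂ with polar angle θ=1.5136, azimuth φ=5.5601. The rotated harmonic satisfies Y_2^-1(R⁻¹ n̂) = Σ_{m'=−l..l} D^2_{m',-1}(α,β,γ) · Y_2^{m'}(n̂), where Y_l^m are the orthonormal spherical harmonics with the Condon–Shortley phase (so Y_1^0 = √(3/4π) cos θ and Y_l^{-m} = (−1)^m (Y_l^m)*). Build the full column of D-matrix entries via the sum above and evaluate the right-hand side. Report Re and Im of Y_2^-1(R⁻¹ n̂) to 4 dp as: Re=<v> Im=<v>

Re=0.3312 Im=-0.0040

Need the full column D^2_{m',-1} for m'=−2..2 at α=5.2799, β=1.9498, γ=2.5346.
cos(β/2)=0.561251, sin(β/2)=0.827646
d^2_{-2,-1}: single k=1 term ⇒ +0.292648;  D = +0.252790+0.147445i
d^2_{-1,-1}: k∈[0..1] ⇒ +0.099227 -0.647328 = -0.548101;  D = -0.021634-0.547674i
d^2_{0,-1}: k∈[0..1] ⇒ -0.358419 +0.779410 = +0.420991;  D = -0.345788+0.240133i
d^2_{1,-1}: k∈[0..1] ⇒ +0.647328 -0.469222 = +0.178106;  D = -0.164303-0.068749i
d^2_{2,-1}: single k=0 term ⇒ -0.636386;  D = +0.108429+0.627081i
Y_2^{m'}(θ=1.5136,φ=5.5601) and Σ D·Y over m':
  (+0.2528+0.1474i)·(+0.0479+0.3820i)  (-0.0216-0.5477i)·(+0.0331+0.0292i)  (-0.3458+0.2401i)·(-0.3123+0.0000i)  (-0.1643-0.0687i)·(-0.0331+0.0292i)  (+0.1084+0.6271i)·(+0.0479-0.3820i)
Y_2^-1(R⁻¹ n̂) = +0.331210-0.004034i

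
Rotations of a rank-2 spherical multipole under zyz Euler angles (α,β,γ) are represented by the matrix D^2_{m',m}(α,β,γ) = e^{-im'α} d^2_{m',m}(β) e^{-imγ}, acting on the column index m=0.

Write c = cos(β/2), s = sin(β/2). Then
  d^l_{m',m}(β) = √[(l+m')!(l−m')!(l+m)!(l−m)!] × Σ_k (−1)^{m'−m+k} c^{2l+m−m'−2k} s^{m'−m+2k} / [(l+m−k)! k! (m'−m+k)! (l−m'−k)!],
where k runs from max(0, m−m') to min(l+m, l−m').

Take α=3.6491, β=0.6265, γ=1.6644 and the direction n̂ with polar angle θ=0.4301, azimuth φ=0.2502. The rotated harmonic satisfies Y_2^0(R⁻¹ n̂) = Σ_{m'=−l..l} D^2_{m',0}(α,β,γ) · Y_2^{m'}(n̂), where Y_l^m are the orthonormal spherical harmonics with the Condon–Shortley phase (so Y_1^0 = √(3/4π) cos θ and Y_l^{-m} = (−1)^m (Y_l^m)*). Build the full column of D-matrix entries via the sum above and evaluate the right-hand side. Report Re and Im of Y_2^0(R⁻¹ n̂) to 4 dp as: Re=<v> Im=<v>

Re=-0.0790 Im=0.0000

Need the full column D^2_{m',0} for m'=−2..2 at α=3.6491, β=0.6265, γ=1.6644.
cos(β/2)=0.951337, sin(β/2)=0.308152
d^2_{-2,0}: single k=2 term ⇒ +0.210511;  D = +0.111067+0.178827i
d^2_{-1,0}: k∈[1..2] ⇒ +0.649896 -0.068188 = +0.581709;  D = -0.508389-0.282711i
d^2_{0,0}: k∈[0..2] ⇒ +0.819102 -0.343763 +0.009017 = +0.484355;  D = +0.484355+0.000000i
d^2_{1,0}: k∈[0..1] ⇒ -0.649896 +0.068188 = -0.581709;  D = +0.508389-0.282711i
d^2_{2,0}: single k=0 term ⇒ +0.210511;  D = +0.111067-0.178827i
Y_2^{m'}(θ=0.4301,φ=0.2502) and Σ D·Y over m':
  (+0.1111+0.1788i)·(+0.0589-0.0322i)  (-0.5084-0.2827i)·(+0.2837-0.0725i)  (+0.4844+0.0000i)·(+0.4663+0.0000i)  (+0.5084-0.2827i)·(-0.2837-0.0725i)  (+0.1111-0.1788i)·(+0.0589+0.0322i)
Y_2^0(R⁻¹ n̂) = -0.078958-0.000000i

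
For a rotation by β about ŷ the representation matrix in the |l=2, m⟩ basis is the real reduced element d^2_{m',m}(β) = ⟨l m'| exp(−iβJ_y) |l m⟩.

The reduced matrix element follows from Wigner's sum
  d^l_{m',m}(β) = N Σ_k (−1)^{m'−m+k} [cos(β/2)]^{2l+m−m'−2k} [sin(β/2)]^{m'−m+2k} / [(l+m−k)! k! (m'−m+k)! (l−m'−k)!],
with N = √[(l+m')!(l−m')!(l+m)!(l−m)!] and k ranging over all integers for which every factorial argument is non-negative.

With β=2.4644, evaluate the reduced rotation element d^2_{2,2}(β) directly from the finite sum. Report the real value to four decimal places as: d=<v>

d^2_{2,2}(β=2.4644) via Wigner's sum:
c=cos(2.4644/2)=0.332163, s=sin(2.4644/2)=0.943222; N=√[24·1·24·1]=24.000000
Admissible k: 0..0 (factorial args all ≥0)
  k=0: (−1)^0·24.0000/(24)·0.3322^4·0.9432^0 = +0.012173
d^2_{2,2}(2.4644) = +0.012173

d=0.0122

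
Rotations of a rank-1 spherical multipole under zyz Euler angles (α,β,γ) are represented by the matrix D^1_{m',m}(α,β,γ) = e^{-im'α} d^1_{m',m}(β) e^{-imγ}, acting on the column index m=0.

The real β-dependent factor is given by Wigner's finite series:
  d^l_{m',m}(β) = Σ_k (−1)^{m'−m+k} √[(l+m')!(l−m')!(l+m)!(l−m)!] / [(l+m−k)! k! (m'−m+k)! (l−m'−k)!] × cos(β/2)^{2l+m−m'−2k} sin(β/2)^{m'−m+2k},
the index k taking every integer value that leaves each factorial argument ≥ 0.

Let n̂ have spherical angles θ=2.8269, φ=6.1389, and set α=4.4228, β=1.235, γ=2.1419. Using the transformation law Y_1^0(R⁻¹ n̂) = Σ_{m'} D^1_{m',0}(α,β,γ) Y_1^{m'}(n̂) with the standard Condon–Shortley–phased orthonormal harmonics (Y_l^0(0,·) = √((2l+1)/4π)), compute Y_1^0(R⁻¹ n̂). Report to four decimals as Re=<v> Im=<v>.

Need the full column D^1_{m',0} for m'=−1..1 at α=4.4228, β=1.235, γ=2.1419.
cos(β/2)=0.815328, sin(β/2)=0.578999
d^1_{-1,0}: single k=1 term ⇒ +0.667614;  D = -0.190643-0.639815i
d^1_{0,0}: k∈[0..1] ⇒ +0.664761 -0.335239 = +0.329521;  D = +0.329521+0.000000i
d^1_{1,0}: single k=0 term ⇒ -0.667614;  D = +0.190643-0.639815i
Y_1^{m'}(θ=2.8269,φ=6.1389) and Σ D·Y over m':
  (-0.1906-0.6398i)·(+0.1058+0.0154i)  (+0.3295+0.0000i)·(-0.4646+0.0000i)  (+0.1906-0.6398i)·(-0.1058+0.0154i)
Y_1^0(R⁻¹ n̂) = -0.173773+0.000000i

Re=-0.1738 Im=0.0000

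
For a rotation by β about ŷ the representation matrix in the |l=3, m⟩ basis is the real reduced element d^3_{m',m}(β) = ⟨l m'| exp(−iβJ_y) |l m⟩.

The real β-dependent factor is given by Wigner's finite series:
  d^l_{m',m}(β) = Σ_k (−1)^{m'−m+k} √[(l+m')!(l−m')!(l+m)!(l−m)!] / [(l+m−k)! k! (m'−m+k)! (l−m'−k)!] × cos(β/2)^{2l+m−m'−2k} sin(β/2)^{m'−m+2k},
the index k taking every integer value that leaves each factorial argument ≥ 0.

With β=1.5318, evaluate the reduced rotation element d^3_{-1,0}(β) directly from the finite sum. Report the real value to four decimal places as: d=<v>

d^3_{-1,0}(β=1.5318) via Wigner's sum:
With c≡cos(β/2)=0.720759 and s≡sin(β/2)=0.693186, N=[2·24·6·6]^{1/2}=41.569219
Admissible k: 1..3 (factorial args all ≥0)
  k=1: (−1)^0·41.5692/(12)·0.7208^5·0.6932^1 = +0.467079
  k=2: (−1)^1·41.5692/(4)·0.7208^3·0.6932^3 = -1.296078
  k=3: (−1)^2·41.5692/(12)·0.7208^1·0.6932^5 = +0.399604
d^3_{-1,0}(1.5318) = +0.467079 -1.296078 +0.399604 = -0.429395

d=-0.4294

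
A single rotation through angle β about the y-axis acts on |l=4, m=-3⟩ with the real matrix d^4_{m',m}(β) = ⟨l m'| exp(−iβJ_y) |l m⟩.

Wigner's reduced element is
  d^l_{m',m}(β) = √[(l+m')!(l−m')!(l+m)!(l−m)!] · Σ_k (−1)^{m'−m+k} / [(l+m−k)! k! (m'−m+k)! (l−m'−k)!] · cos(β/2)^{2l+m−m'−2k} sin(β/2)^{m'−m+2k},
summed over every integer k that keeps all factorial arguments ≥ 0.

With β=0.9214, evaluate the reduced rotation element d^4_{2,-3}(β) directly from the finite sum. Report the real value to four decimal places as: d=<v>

d^4_{2,-3}(β=0.9214) via Wigner's sum:
c=cos(0.9214/2)=0.895742, s=sin(0.9214/2)=0.444575; N=√[720·2·1·5040]=2693.993318
Admissible k: 0..1 (factorial args all ≥0)
  k=0: (−1)^5·2693.9933/(240)·0.8957^3·0.4446^5 = -0.140107
  k=1: (−1)^6·2693.9933/(720)·0.8957^1·0.4446^7 = +0.011504
d^4_{2,-3}(0.9214) = -0.140107 +0.011504 = -0.128603

d=-0.1286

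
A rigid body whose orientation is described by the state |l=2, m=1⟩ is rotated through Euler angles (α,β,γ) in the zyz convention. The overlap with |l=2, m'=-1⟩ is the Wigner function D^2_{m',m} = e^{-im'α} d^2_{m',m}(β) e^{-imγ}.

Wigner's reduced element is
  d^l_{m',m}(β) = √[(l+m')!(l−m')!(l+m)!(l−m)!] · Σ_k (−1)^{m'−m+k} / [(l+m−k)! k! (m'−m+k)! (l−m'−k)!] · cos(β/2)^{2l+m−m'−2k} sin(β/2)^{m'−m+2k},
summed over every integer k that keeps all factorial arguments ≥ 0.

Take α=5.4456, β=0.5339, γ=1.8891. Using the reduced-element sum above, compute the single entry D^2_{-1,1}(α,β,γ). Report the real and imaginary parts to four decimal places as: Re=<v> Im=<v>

Re=-0.1733 Im=-0.0763

D^2_{-1,1}(5.4456,0.5339,1.8891) = e^{-i·-1·5.4456}·d^2_{-1,1}(0.5339)·e^{-i·1·1.8891}. Compute d first:
Half-angle: c=0.964580, s=0.263791. N=√(1·6·6·1)=6.000000
k: max(0,(1)−(-1))=2 … min(2+(1),2−(-1))=3
  k=2: (−1)^0·6.0000/(2)·0.9646^2·0.2638^2 = +0.194230
  k=3: (−1)^1·6.0000/(6)·0.9646^0·0.2638^4 = -0.004842
d^2_{-1,1}(0.5339) = +0.194230 -0.004842 = +0.189388
D = (+0.669259-0.743029i)·(+0.189388)·(-0.312956-0.949768i) = -0.173319-0.076343i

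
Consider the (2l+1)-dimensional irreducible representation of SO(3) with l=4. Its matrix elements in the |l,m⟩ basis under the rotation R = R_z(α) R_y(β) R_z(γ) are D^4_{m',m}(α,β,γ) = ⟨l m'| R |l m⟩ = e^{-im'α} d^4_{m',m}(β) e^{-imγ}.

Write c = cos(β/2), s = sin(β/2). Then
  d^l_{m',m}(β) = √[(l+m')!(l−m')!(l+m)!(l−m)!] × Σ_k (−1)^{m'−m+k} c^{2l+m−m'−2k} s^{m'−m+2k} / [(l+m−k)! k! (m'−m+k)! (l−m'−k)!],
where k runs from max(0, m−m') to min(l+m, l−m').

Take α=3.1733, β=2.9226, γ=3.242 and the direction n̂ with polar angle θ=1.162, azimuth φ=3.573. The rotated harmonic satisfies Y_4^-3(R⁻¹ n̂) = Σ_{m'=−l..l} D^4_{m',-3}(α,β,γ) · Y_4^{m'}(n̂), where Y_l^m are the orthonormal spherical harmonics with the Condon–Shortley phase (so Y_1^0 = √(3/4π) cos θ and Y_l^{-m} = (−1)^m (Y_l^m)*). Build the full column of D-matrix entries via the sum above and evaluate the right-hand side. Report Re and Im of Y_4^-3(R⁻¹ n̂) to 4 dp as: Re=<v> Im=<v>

Re=-0.0357 Im=-0.2373

Need the full column D^4_{m',-3} for m'=−4..4 at α=3.1733, β=2.9226, γ=3.242.
cos(β/2)=0.109278, sin(β/2)=0.994011
d^4_{-4,-3}: single k=1 term ⇒ +0.000001;  D = -0.000000-0.000000i
d^4_{-3,-3}: k∈[0..1] ⇒ +0.000000 -0.000012 = -0.000012;  D = -0.000011-0.000005i
d^4_{-2,-3}: k∈[0..1] ⇒ -0.000001 +0.000172 = +0.000171;  D = -0.000160-0.000061i
d^4_{-1,-3}: k∈[0..1] ⇒ +0.000013 -0.001842 = -0.001828;  D = -0.001728-0.000598i
d^4_{0,-3}: k∈[0..1] ⇒ -0.000181 +0.014984 = +0.014802;  D = -0.014136-0.004392i
d^4_{1,-3}: k∈[0..1] ⇒ +0.001842 -0.091428 = -0.089587;  D = -0.086353-0.023854i
d^4_{2,-3}: k∈[0..1] ⇒ -0.014215 +0.392044 = +0.377829;  D = -0.367196-0.089006i
d^4_{3,-3}: k∈[0..1] ⇒ +0.080632 -0.953082 = -0.872450;  D = -0.853986-0.178542i
d^4_{4,-3}: single k=0 term ⇒ -0.296357;  D = +0.291862+0.051421i
Y_4^{m'}(θ=1.162,φ=3.573) and Σ D·Y over m':
  (-0.0000-0.0000i)·(-0.0484-0.3100i)  (-0.0000-0.0000i)·(-0.1050+0.3698i)  (-0.0002-0.0001i)·(+0.0194-0.0227i)  (-0.0017-0.0006i)·(+0.2969-0.1367i)  (-0.0141-0.0044i)·(-0.0917+0.0000i)  (-0.0864-0.0239i)·(-0.2969-0.1367i)  (-0.3672-0.0890i)·(+0.0194+0.0227i)  (-0.8540-0.1785i)·(+0.1050+0.3698i)  (+0.2919+0.0514i)·(-0.0484+0.3100i)
Y_4^-3(R⁻¹ n̂) = -0.035715-0.237283i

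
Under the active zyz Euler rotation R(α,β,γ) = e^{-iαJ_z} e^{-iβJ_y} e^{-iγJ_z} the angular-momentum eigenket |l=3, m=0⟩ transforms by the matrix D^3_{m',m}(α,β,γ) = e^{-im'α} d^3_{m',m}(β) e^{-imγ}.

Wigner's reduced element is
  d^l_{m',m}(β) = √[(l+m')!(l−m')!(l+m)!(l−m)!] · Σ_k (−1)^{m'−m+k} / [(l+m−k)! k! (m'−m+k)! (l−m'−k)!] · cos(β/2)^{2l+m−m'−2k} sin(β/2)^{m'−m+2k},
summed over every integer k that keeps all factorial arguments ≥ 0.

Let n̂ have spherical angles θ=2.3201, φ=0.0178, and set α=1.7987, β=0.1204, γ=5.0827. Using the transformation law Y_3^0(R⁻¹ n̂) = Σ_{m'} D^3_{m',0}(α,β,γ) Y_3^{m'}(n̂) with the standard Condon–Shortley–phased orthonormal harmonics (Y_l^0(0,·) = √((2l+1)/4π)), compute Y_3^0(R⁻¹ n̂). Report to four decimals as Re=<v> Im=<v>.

Need the full column D^3_{m',0} for m'=−3..3 at α=1.7987, β=0.1204, γ=5.0827.
cos(β/2)=0.998189, sin(β/2)=0.060164
d^3_{-3,0}: single k=3 term ⇒ +0.000969;  D = +0.000612-0.000751i
d^3_{-2,0}: k∈[2..3] ⇒ +0.019682 -0.000072 = +0.019611;  D = -0.017609-0.008632i
d^3_{-1,0}: k∈[1..3] ⇒ +0.206532 -0.002251 +0.000003 = +0.204284;  D = -0.046155+0.199002i
d^3_{0,0}: k∈[0..3] ⇒ +0.989180 -0.032342 +0.000117 -0.000000 = +0.956956;  D = +0.956956+0.000000i
d^3_{1,0}: k∈[0..2] ⇒ -0.206532 +0.002251 -0.000003 = -0.204284;  D = +0.046155+0.199002i
d^3_{2,0}: k∈[0..1] ⇒ +0.019682 -0.000072 = +0.019611;  D = -0.017609+0.008632i
d^3_{3,0}: single k=0 term ⇒ -0.000969;  D = -0.000612-0.000751i
Y_3^{m'}(θ=2.3201,φ=0.0178) and Σ D·Y over m':
  (+0.0006-0.0008i)·(+0.1635-0.0087i)  (-0.0176-0.0086i)·(-0.3729+0.0133i)  (-0.0462+0.1990i)·(+0.3122-0.0056i)  (+0.9570+0.0000i)·(+0.1729+0.0000i)  (+0.0462+0.1990i)·(-0.3122-0.0056i)  (-0.0176+0.0086i)·(-0.3729-0.0133i)  (-0.0006-0.0008i)·(-0.1635-0.0087i)
Y_3^0(R⁻¹ n̂) = +0.152421-0.000000i

Re=0.1524 Im=0.0000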